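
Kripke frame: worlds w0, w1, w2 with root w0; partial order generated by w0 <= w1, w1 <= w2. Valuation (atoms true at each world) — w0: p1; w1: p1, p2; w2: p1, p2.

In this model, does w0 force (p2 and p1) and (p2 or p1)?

w0 does not force (p2 and p1) and (p2 or p1) since w0 fails p2 and p1.

No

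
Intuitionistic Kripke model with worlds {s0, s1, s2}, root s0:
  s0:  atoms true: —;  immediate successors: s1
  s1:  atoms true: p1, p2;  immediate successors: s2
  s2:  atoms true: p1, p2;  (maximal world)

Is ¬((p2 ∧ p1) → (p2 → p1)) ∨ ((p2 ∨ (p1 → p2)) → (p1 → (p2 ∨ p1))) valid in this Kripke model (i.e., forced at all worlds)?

Yes

s0 ⊩ ¬((p2 ∧ p1) → (p2 → p1)) ∨ ((p2 ∨ (p1 → p2)) → (p1 → (p2 ∨ p1))) via the disjunct (p2 ∨ (p1 → p2)) → (p1 → (p2 ∨ p1)).
Since the root s0 forces ¬((p2 ∧ p1) → (p2 → p1)) ∨ ((p2 ∨ (p1 → p2)) → (p1 → (p2 ∨ p1))) and forcing is persistent (monotone upward), every world forces it.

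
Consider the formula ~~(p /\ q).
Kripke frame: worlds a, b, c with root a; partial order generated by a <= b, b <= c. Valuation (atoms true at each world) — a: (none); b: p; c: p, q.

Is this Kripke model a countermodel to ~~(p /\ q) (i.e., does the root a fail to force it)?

No

a ||- ~~(p /\ q): no world accessible from a forces ~(p /\ q).
So the root a forces ~~(p /\ q); the model is not a countermodel.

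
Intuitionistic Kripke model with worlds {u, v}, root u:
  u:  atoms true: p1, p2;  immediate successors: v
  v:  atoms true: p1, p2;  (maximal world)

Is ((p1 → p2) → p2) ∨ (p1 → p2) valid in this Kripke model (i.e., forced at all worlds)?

u ⊩ ((p1 → p2) → p2) ∨ (p1 → p2) via the disjunct (p1 → p2) → p2.
Since the root u forces ((p1 → p2) → p2) ∨ (p1 → p2) and forcing is persistent (monotone upward), every world forces it.

Yes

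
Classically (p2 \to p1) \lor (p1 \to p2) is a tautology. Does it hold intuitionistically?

No

This is the Gödel–Dummett linearity axiom, which is not intuitionistically valid.
A Kripke countermodel: worlds a, b, c; order generated by a \le b, a \le c; atoms true at each world — a:{}; b:{p2}; c:{p1}.
a \nVdash (p2 \to p1) \lor (p1 \to p2): neither disjunct is forced at a.
a \nVdash p2 \to p1: at the accessible world b, b \Vdash p2 but b \nVdash p1.
b lacks atom p1, so b \nVdash p1.
So the root a does not force the formula.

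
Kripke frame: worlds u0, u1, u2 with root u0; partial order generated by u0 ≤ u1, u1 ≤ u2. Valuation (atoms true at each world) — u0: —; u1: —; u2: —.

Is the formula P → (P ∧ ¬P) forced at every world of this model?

Yes

u0 ⊩ P → (P ∧ ¬P) vacuously: no world accessible from u0 forces the antecedent P.
Since the root u0 forces P → (P ∧ ¬P) and forcing is persistent (monotone upward), every world forces it.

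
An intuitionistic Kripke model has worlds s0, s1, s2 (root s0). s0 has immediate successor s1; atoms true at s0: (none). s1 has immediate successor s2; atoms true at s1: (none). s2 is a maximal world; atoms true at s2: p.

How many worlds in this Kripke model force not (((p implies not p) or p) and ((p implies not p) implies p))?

0

s0: does not force it — s0 does not force not (((p implies not p) or p) and ((p implies not p) implies p)) since s2 is accessible from s0 and s2 forces ((p implies not p) or p) and ((p implies not p) implies p).
s1: does not force it — s1 does not force not (((p implies not p) or p) and ((p implies not p) implies p)) since s2 is accessible from s1 and s2 forces ((p implies not p) or p) and ((p implies not p) implies p).
s2: does not force it.
Worlds forcing the formula: { }.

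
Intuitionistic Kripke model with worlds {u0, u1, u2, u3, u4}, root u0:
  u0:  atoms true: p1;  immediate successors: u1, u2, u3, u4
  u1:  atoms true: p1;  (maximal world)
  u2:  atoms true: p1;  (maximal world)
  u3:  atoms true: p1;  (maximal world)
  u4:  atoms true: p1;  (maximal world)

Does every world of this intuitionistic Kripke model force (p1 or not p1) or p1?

u0 forces (p1 or not p1) or p1 via the disjunct p1 or not p1.
Since the root u0 forces (p1 or not p1) or p1 and forcing is persistent (monotone upward), every world forces it.

Yes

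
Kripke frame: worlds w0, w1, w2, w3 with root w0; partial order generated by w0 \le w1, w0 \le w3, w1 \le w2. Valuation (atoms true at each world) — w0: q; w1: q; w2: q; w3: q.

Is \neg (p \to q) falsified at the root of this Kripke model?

Yes

w0 \nVdash \neg (p \to q) since w0 is accessible from w0 and w0 \Vdash p \to q.
w0 \Vdash p \to q vacuously: no world accessible from w0 forces the antecedent p.
So the root w0 does not force \neg (p \to q); the model is a countermodel.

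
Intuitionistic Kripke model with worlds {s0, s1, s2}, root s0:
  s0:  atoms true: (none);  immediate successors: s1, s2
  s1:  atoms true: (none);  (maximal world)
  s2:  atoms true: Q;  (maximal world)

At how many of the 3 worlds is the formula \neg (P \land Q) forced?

3

s0: forces it.
s1: forces it.
s2: forces it.
Worlds forcing the formula: {s0, s1, s2}.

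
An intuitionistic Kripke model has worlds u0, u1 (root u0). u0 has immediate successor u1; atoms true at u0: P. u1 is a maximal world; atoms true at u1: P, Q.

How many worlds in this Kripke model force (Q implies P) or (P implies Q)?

u0: forces it.
u1: forces it.
Worlds forcing the formula: {u0, u1}.

2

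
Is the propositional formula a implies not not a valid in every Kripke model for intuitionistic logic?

This is double-negation introduction, which is intuitionistically derivable.
If a world forces a then every accessible world forces a (persistence), so none forces not a; hence not not a.

Yes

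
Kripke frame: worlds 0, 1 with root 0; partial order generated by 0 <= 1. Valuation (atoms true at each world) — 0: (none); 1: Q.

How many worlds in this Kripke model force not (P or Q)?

0: does not force it — 0 does not force not (P or Q) since 1 is accessible from 0 and 1 forces P or Q.
1: does not force it.
Worlds forcing the formula: { }.

0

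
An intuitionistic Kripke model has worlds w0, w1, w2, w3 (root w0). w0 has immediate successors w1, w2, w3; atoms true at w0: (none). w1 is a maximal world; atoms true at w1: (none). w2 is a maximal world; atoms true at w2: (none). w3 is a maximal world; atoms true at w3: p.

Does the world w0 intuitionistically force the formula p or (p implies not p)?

w0 does not force p or (p implies not p): neither disjunct is forced at w0.
w0 lacks atom p, so w0 does not force p.

No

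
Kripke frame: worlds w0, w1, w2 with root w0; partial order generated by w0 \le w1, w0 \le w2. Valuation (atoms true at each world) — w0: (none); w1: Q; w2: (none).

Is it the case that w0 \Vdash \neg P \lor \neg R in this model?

Yes

w0 \Vdash \neg P \lor \neg R via the disjunct \neg P.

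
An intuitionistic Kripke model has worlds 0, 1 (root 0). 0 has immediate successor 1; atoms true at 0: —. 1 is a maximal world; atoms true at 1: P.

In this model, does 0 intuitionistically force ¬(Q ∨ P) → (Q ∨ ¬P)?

0 ⊩ ¬(Q ∨ P) → (Q ∨ ¬P) vacuously: no world accessible from 0 forces the antecedent ¬(Q ∨ P).

Yes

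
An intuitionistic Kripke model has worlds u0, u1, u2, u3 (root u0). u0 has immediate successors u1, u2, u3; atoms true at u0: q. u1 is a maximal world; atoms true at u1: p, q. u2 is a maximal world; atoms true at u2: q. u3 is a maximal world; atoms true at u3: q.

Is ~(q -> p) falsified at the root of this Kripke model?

u0 ||-/- ~(q -> p) since u1 is accessible from u0 and u1 ||- q -> p.
u1 ||- q -> p: every world accessible from u1 that forces q (namely u1) also forces p.
So the root u0 does not force ~(q -> p); the model is a countermodel.

Yes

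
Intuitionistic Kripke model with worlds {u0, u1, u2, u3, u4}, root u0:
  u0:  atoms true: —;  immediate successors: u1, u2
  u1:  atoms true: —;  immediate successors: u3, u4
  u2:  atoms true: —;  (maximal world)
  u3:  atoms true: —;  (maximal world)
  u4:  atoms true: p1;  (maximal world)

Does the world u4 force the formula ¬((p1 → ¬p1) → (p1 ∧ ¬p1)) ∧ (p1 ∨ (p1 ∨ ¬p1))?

u4 ⊮ ¬((p1 → ¬p1) → (p1 ∧ ¬p1)) ∧ (p1 ∨ (p1 ∨ ¬p1)) since u4 fails ¬((p1 → ¬p1) → (p1 ∧ ¬p1)).

No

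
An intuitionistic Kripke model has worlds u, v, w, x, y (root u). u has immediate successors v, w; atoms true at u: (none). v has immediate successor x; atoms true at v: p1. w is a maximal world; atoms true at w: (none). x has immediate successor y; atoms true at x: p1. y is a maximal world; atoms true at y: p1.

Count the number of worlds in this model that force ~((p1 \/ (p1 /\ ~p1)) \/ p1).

u: does not force it — u ||-/- ~((p1 \/ (p1 /\ ~p1)) \/ p1) since v is accessible from u and v ||- (p1 \/ (p1 /\ ~p1)) \/ p1.
v: does not force it — v ||-/- ~((p1 \/ (p1 /\ ~p1)) \/ p1) since v is accessible from v and v ||- (p1 \/ (p1 /\ ~p1)) \/ p1.
w: forces it.
x: does not force it — x ||-/- ~((p1 \/ (p1 /\ ~p1)) \/ p1) since x is accessible from x and x ||- (p1 \/ (p1 /\ ~p1)) \/ p1.
y: does not force it.
Worlds forcing the formula: {w}.

1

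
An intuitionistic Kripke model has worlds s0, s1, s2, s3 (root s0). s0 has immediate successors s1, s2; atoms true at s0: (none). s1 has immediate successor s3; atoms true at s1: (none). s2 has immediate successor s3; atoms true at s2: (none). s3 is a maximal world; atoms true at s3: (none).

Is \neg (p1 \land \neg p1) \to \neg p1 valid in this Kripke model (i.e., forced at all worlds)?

Yes

s0 \Vdash \neg (p1 \land \neg p1) \to \neg p1: every world accessible from s0 that forces \neg (p1 \land \neg p1) (namely s0, s1, s2, s3) also forces \neg p1.
Since the root s0 forces \neg (p1 \land \neg p1) \to \neg p1 and forcing is persistent (monotone upward), every world forces it.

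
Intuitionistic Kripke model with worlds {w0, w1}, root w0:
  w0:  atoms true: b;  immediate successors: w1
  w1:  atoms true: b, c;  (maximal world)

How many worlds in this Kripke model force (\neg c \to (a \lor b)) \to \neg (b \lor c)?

w0: does not force it — w0 \nVdash (\neg c \to (a \lor b)) \to \neg (b \lor c): already at w0 itself, w0 \Vdash \neg c \to (a \lor b) but w0 \nVdash \neg (b \lor c).
w1: does not force it.
Worlds forcing the formula: { }.

0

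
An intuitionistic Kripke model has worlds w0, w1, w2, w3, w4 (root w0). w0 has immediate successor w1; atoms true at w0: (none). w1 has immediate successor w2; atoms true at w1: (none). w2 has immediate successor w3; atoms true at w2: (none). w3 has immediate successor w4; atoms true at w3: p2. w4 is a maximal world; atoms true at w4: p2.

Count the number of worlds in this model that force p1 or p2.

2

w0: does not force it — w0 does not force p1 or p2: neither disjunct is forced at w0.
w1: does not force it.
w2: does not force it.
w3: forces it.
w4: forces it.
Worlds forcing the formula: {w3, w4}.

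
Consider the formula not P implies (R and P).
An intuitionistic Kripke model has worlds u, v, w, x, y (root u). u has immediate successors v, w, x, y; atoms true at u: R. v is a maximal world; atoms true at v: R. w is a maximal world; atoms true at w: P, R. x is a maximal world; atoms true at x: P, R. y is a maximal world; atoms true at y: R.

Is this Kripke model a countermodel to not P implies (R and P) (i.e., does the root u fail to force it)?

Yes

u does not force not P implies (R and P): at the accessible world v, v forces not P but v does not force R and P.
v does not force R and P since v fails P.
So the root u does not force not P implies (R and P); the model is a countermodel.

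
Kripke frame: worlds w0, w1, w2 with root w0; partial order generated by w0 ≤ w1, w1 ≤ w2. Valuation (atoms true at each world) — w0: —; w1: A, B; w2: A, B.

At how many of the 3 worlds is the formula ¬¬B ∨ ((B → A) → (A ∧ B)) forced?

w0: forces it.
w1: forces it.
w2: forces it.
Worlds forcing the formula: {w0, w1, w2}.

3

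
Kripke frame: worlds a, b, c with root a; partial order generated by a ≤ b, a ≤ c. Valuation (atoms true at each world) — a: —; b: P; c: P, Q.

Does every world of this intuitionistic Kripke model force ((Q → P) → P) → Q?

Not every world: a ⊮ ((Q → P) → P) → Q.
a ⊮ ((Q → P) → P) → Q: at the accessible world b, b ⊩ (Q → P) → P but b ⊮ Q.
b lacks atom Q, so b ⊮ Q.

No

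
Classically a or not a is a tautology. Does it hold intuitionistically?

No

This is the law of excluded middle, which is not intuitionistically valid.
A Kripke countermodel: worlds 0, 1; order generated by 0 <= 1; atoms true at each world — 0:{}; 1:{a}.
0 does not force a or not a: neither disjunct is forced at 0.
0 lacks atom a, so 0 does not force a.
So the root 0 does not force the formula.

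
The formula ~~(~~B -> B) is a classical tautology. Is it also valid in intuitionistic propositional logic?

Yes

This is the double negation of double-negation elimination, which is intuitionistically derivable.
By Glivenko's theorem the double negation of any classical propositional tautology is intuitionistically provable; ~~B -> B is classically a tautology.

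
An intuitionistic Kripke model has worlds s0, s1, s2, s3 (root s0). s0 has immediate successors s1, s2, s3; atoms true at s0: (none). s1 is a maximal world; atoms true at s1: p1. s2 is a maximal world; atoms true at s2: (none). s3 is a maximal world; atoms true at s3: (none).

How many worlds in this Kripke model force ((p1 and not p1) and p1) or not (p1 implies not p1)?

s0: does not force it — s0 does not force ((p1 and not p1) and p1) or not (p1 implies not p1): neither disjunct is forced at s0.
s1: forces it.
s2: does not force it — s2 does not force ((p1 and not p1) and p1) or not (p1 implies not p1): neither disjunct is forced at s2.
s3: does not force it.
Worlds forcing the formula: {s1}.

1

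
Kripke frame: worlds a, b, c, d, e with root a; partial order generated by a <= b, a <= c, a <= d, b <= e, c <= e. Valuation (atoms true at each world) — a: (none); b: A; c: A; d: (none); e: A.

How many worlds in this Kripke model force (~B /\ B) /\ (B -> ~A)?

a: does not force it — a ||-/- (~B /\ B) /\ (B -> ~A) since a fails ~B /\ B.
b: does not force it.
c: does not force it.
d: does not force it.
e: does not force it.
Worlds forcing the formula: { }.

0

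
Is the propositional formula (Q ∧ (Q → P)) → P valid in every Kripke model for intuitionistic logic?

Yes

This is modus ponens in implicational form, which is intuitionistically derivable.
If a world forces Q and Q → P, then applying the implication at that world (which is accessible from itself) gives P.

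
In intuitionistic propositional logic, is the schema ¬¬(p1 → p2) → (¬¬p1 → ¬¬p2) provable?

This is the distribution of double negation over implication, which is intuitionistically derivable.
Assume ¬¬(p1 → p2) and ¬¬p1; suppose ¬p2. Then p1 → p2 would give ¬p1 (by contraposition), contradicting ¬¬p1; so ¬(p1 → p2), contradicting ¬¬(p1 → p2). Hence ¬¬p2.

Yes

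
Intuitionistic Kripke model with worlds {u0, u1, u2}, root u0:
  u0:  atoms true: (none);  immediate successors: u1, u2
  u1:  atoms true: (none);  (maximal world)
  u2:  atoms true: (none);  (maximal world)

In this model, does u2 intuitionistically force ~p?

u2 ||- ~p: no world accessible from u2 forces p.

Yes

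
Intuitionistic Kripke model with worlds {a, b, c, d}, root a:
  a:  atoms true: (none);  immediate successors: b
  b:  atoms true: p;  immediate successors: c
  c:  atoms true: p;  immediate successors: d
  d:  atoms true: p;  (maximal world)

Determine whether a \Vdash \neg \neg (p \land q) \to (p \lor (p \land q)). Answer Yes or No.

a \Vdash \neg \neg (p \land q) \to (p \lor (p \land q)) vacuously: no world accessible from a forces the antecedent \neg \neg (p \land q).

Yes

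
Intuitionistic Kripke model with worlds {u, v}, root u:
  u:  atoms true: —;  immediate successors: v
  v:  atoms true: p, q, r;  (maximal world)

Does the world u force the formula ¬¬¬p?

u ⊮ ¬¬¬p since u is accessible from u and u ⊩ ¬¬p.
u ⊩ ¬¬p: no world accessible from u forces ¬p.

No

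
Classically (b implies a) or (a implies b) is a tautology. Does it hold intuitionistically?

This is the Gödel–Dummett linearity axiom, which is not intuitionistically valid.
A Kripke countermodel: worlds s0, s1, s2; order generated by s0 <= s1, s0 <= s2; atoms true at each world — s0:{}; s1:{b}; s2:{a}.
s0 does not force (b implies a) or (a implies b): neither disjunct is forced at s0.
s0 does not force b implies a: at the accessible world s1, s1 forces b but s1 does not force a.
s1 lacks atom a, so s1 does not force a.
So the root s0 does not force the formula.

No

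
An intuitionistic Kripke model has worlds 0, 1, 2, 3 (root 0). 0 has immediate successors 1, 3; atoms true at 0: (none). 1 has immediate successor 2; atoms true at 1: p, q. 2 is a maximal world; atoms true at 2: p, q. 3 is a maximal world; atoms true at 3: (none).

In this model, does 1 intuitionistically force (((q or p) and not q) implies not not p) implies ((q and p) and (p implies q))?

Yes

1 forces (((q or p) and not q) implies not not p) implies ((q and p) and (p implies q)): every world accessible from 1 that forces ((q or p) and not q) implies not not p (namely 1, 2) also forces (q and p) and (p implies q).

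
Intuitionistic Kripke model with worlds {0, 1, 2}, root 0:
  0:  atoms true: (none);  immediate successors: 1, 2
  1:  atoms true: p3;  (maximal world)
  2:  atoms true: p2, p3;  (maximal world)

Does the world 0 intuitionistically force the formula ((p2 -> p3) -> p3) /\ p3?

0 ||-/- ((p2 -> p3) -> p3) /\ p3 since 0 fails (p2 -> p3) -> p3.

No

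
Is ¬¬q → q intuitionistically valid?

This is double-negation elimination, which is not intuitionistically valid.
A Kripke countermodel: worlds 0, 1; order generated by 0 ≤ 1; atoms true at each world — 0:{}; 1:{q}.
0 ⊮ ¬¬q → q: already at 0 itself, 0 ⊩ ¬¬q but 0 ⊮ q.
0 lacks atom q, so 0 ⊮ q.
So the root 0 does not force the formula.

No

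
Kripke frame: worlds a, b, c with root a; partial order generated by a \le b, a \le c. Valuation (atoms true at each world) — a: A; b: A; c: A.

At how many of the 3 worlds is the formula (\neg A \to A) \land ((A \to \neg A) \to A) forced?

a: forces it.
b: forces it.
c: forces it.
Worlds forcing the formula: {a, b, c}.

3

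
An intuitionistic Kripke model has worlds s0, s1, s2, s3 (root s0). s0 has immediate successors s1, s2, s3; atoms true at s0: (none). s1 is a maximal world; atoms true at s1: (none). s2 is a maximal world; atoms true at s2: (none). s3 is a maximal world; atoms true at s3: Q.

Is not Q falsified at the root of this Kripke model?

Yes

s0 does not force not Q since s3 is accessible from s0 and s3 forces Q.
So the root s0 does not force not Q; the model is a countermodel.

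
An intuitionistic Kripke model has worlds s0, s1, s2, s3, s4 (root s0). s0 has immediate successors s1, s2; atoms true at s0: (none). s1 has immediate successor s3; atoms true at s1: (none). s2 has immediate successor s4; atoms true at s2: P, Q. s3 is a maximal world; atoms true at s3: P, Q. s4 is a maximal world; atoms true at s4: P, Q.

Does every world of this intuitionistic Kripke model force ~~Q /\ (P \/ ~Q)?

Not every world: s0 ||-/- ~~Q /\ (P \/ ~Q).
s0 ||-/- ~~Q /\ (P \/ ~Q) since s0 fails P \/ ~Q.

No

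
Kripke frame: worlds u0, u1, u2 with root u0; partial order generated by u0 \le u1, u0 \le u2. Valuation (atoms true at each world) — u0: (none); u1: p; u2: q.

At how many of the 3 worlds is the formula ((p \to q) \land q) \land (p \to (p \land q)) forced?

1

u0: does not force it — u0 \nVdash ((p \to q) \land q) \land (p \to (p \land q)) since u0 fails (p \to q) \land q.
u1: does not force it.
u2: forces it.
Worlds forcing the formula: {u2}.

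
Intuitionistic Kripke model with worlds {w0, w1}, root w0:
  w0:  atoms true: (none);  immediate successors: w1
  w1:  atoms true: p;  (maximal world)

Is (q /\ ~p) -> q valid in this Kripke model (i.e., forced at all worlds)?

w0 ||- (q /\ ~p) -> q vacuously: no world accessible from w0 forces the antecedent q /\ ~p.
Since the root w0 forces (q /\ ~p) -> q and forcing is persistent (monotone upward), every world forces it.

Yes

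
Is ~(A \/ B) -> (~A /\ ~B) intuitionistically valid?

Yes

This is a constructively valid De Morgan direction (negated disjunction to conjunction of negations), which is intuitionistically derivable.
From ~(A \/ B): if A held then A \/ B would, contradiction — so ~A; similarly ~B.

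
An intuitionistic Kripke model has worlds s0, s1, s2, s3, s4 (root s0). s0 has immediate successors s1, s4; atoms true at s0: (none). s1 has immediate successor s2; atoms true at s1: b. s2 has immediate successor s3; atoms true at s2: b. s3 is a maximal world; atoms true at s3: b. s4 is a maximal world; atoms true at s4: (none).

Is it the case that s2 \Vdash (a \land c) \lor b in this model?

s2 \Vdash (a \land c) \lor b via the disjunct b.

Yes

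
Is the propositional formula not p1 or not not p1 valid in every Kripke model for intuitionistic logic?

This is the weak law of excluded middle, which is not intuitionistically valid.
A Kripke countermodel: worlds u0, u1, u2; order generated by u0 <= u1, u0 <= u2; atoms true at each world — u0:{}; u1:{p1}; u2:{}.
u0 does not force not p1 or not not p1: neither disjunct is forced at u0.
u0 does not force not p1 since u1 is accessible from u0 and u1 forces p1.
So the root u0 does not force the formula.

No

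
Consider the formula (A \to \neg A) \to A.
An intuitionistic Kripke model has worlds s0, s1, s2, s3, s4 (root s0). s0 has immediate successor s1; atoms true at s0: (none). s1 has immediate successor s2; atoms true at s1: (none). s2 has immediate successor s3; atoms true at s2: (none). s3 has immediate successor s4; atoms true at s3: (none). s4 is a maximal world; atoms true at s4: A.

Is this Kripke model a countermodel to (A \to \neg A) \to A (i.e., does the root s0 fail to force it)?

No

s0 \Vdash (A \to \neg A) \to A vacuously: no world accessible from s0 forces the antecedent A \to \neg A.
So the root s0 forces (A \to \neg A) \to A; the model is not a countermodel.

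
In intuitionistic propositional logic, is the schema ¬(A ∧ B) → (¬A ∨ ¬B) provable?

This is the constructively invalid direction of De Morgan's law for conjunction, which is not intuitionistically valid.
A Kripke countermodel: worlds 0, 1, 2; order generated by 0 ≤ 1, 0 ≤ 2; atoms true at each world — 0:{}; 1:{A}; 2:{B}.
0 ⊮ ¬(A ∧ B) → (¬A ∨ ¬B): already at 0 itself, 0 ⊩ ¬(A ∧ B) but 0 ⊮ ¬A ∨ ¬B.
0 ⊮ ¬A ∨ ¬B: neither disjunct is forced at 0.
0 ⊮ ¬A since 1 is accessible from 0 and 1 ⊩ A.
So the root 0 does not force the formula.

No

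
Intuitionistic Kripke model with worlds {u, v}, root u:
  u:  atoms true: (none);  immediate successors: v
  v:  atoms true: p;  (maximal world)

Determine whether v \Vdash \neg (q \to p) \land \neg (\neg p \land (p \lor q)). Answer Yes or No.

No

v \nVdash \neg (q \to p) \land \neg (\neg p \land (p \lor q)) since v fails \neg (q \to p).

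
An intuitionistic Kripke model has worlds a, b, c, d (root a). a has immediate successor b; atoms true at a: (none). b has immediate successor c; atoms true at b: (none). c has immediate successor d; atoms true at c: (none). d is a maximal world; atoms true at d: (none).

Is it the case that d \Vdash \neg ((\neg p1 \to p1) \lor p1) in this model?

d \Vdash \neg ((\neg p1 \to p1) \lor p1): no world accessible from d forces (\neg p1 \to p1) \lor p1.

Yes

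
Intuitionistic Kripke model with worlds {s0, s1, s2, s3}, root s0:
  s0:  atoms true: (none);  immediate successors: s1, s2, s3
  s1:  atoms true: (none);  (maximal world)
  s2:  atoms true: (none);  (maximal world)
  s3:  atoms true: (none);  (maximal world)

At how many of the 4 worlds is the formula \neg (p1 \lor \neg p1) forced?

s0: does not force it — s0 \nVdash \neg (p1 \lor \neg p1) since s0 is accessible from s0 and s0 \Vdash p1 \lor \neg p1.
s1: does not force it — s1 \nVdash \neg (p1 \lor \neg p1) since s1 is accessible from s1 and s1 \Vdash p1 \lor \neg p1.
s2: does not force it — s2 \nVdash \neg (p1 \lor \neg p1) since s2 is accessible from s2 and s2 \Vdash p1 \lor \neg p1.
s3: does not force it.
Worlds forcing the formula: { }.

0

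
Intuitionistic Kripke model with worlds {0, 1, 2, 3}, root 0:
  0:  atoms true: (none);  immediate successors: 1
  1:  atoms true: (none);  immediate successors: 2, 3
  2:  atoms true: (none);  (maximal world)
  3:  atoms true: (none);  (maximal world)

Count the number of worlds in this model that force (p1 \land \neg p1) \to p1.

0: forces it.
1: forces it.
2: forces it.
3: forces it.
Worlds forcing the formula: {0, 1, 2, 3}.

4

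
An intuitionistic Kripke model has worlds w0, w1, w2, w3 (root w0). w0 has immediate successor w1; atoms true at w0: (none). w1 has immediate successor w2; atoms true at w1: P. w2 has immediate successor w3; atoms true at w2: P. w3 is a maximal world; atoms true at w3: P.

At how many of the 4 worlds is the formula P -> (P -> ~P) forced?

w0: does not force it — w0 ||-/- P -> (P -> ~P): at the accessible world w1, w1 ||- P but w1 ||-/- P -> ~P.
w1: does not force it.
w2: does not force it.
w3: does not force it.
Worlds forcing the formula: { }.

0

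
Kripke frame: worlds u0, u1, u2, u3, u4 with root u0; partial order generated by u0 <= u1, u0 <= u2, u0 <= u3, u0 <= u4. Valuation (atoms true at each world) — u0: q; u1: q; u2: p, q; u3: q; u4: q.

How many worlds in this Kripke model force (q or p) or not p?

5

u0: forces it.
u1: forces it.
u2: forces it.
u3: forces it.
u4: forces it.
Worlds forcing the formula: {u0, u1, u2, u3, u4}.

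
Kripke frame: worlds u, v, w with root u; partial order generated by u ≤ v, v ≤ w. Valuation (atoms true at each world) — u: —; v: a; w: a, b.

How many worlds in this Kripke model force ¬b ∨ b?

u: does not force it — u ⊮ ¬b ∨ b: neither disjunct is forced at u.
v: does not force it — v ⊮ ¬b ∨ b: neither disjunct is forced at v.
w: forces it.
Worlds forcing the formula: {w}.

1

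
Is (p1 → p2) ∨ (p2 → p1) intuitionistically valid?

No

This is the Gödel–Dummett linearity axiom, which is not intuitionistically valid.
A Kripke countermodel: worlds a, b, c; order generated by a ≤ b, a ≤ c; atoms true at each world — a:{}; b:{p1}; c:{p2}.
a ⊮ (p1 → p2) ∨ (p2 → p1): neither disjunct is forced at a.
a ⊮ p1 → p2: at the accessible world b, b ⊩ p1 but b ⊮ p2.
b lacks atom p2, so b ⊮ p2.
So the root a does not force the formula.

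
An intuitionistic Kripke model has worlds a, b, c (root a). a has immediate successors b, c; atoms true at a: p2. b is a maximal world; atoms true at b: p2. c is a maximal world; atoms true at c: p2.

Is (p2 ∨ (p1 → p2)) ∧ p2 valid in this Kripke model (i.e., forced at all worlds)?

a ⊩ (p2 ∨ (p1 → p2)) ∧ p2 since a forces both conjuncts.
Since the root a forces (p2 ∨ (p1 → p2)) ∧ p2 and forcing is persistent (monotone upward), every world forces it.

Yes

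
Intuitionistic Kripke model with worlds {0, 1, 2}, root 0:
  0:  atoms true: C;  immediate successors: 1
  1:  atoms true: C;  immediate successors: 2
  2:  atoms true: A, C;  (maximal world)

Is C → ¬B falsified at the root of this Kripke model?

0 ⊩ C → ¬B: every world accessible from 0 that forces C (namely 0, 1, 2) also forces ¬B.
So the root 0 forces C → ¬B; the model is not a countermodel.

No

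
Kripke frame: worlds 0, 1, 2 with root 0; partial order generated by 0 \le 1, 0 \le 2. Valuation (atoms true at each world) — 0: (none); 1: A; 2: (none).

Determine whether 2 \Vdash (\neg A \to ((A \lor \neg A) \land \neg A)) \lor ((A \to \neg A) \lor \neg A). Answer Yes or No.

Yes

2 \Vdash (\neg A \to ((A \lor \neg A) \land \neg A)) \lor ((A \to \neg A) \lor \neg A) via the disjunct \neg A \to ((A \lor \neg A) \land \neg A).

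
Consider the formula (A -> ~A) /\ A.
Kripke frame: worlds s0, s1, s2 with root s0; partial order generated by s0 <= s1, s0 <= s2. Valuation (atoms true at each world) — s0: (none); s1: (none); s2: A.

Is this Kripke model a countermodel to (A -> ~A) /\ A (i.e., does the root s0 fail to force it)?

Yes

s0 ||-/- (A -> ~A) /\ A since s0 fails A -> ~A.
So the root s0 does not force (A -> ~A) /\ A; the model is a countermodel.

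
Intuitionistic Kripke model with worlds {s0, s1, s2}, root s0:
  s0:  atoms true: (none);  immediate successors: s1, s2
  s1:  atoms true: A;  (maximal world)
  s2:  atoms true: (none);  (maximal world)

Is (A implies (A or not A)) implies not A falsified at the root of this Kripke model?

Yes

s0 does not force (A implies (A or not A)) implies not A: already at s0 itself, s0 forces A implies (A or not A) but s0 does not force not A.
s0 does not force not A since s1 is accessible from s0 and s1 forces A.
So the root s0 does not force (A implies (A or not A)) implies not A; the model is a countermodel.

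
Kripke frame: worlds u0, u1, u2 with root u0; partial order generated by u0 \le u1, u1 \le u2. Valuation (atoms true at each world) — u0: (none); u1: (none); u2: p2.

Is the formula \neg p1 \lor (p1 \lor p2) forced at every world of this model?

Yes

u0 \Vdash \neg p1 \lor (p1 \lor p2) via the disjunct \neg p1.
Since the root u0 forces \neg p1 \lor (p1 \lor p2) and forcing is persistent (monotone upward), every world forces it.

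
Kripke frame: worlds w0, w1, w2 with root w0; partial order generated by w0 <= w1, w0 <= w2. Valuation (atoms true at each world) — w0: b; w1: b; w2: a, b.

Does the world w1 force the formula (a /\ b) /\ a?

w1 ||-/- (a /\ b) /\ a since w1 fails a /\ b.

No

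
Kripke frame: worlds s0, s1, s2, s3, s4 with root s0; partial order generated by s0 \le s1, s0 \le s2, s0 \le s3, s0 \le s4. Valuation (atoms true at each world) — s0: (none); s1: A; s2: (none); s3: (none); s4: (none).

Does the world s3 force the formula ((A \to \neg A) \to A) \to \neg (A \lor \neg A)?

Yes

s3 \Vdash ((A \to \neg A) \to A) \to \neg (A \lor \neg A) vacuously: no world accessible from s3 forces the antecedent (A \to \neg A) \to A.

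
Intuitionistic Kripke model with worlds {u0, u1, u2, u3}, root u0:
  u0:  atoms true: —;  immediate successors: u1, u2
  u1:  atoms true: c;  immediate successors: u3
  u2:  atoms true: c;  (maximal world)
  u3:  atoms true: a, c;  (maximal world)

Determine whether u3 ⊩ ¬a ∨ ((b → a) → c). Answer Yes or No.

u3 ⊩ ¬a ∨ ((b → a) → c) via the disjunct (b → a) → c.

Yes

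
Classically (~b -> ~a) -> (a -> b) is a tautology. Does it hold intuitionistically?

This is the converse of contraposition, which is not intuitionistically valid.
A Kripke countermodel: worlds s0, s1; order generated by s0 <= s1; atoms true at each world — s0:{a}; s1:{a,b}.
s0 ||-/- (~b -> ~a) -> (a -> b): already at s0 itself, s0 ||- ~b -> ~a but s0 ||-/- a -> b.
s0 ||-/- a -> b: already at s0 itself, s0 ||- a but s0 ||-/- b.
s0 lacks atom b, so s0 ||-/- b.
So the root s0 does not force the formula.

No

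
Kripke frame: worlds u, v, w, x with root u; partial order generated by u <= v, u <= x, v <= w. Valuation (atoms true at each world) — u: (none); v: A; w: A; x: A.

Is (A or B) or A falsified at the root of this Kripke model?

Yes

u does not force (A or B) or A: neither disjunct is forced at u.
u does not force A or B: neither disjunct is forced at u.
u lacks atom A, so u does not force A.
So the root u does not force (A or B) or A; the model is a countermodel.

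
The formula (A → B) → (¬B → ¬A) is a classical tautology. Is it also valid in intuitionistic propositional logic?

This is the forward direction of contraposition, which is intuitionistically derivable.
Assume A → B and ¬B. If A held then B would follow, contradicting ¬B; so ¬A.

Yes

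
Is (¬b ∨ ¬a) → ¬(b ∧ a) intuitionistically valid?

Yes

This is a constructively valid De Morgan direction (disjunction of negations to negated conjunction), which is intuitionistically derivable.
If ¬b holds at a world then no accessible world forces b, hence none forces b ∧ a; likewise for ¬a.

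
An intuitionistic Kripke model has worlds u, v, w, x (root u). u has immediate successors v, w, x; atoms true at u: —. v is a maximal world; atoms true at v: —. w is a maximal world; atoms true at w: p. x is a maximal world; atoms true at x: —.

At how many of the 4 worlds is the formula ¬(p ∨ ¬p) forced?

u: does not force it — u ⊮ ¬(p ∨ ¬p) since v is accessible from u and v ⊩ p ∨ ¬p.
v: does not force it — v ⊮ ¬(p ∨ ¬p) since v is accessible from v and v ⊩ p ∨ ¬p.
w: does not force it — w ⊮ ¬(p ∨ ¬p) since w is accessible from w and w ⊩ p ∨ ¬p.
x: does not force it.
Worlds forcing the formula: { }.

0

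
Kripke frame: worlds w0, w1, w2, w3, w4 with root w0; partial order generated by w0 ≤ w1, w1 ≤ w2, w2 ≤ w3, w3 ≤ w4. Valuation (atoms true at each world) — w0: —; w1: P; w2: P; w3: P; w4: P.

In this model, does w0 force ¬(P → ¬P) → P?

w0 ⊮ ¬(P → ¬P) → P: already at w0 itself, w0 ⊩ ¬(P → ¬P) but w0 ⊮ P.
w0 lacks atom P, so w0 ⊮ P.

No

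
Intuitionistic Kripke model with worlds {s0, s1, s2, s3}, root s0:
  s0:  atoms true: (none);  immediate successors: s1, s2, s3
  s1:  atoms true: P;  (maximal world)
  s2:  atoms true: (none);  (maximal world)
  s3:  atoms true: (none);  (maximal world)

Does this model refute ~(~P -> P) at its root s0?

Yes

s0 ||-/- ~(~P -> P) since s1 is accessible from s0 and s1 ||- ~P -> P.
s1 ||- ~P -> P vacuously: no world accessible from s1 forces the antecedent ~P.
So the root s0 does not force ~(~P -> P); the model is a countermodel.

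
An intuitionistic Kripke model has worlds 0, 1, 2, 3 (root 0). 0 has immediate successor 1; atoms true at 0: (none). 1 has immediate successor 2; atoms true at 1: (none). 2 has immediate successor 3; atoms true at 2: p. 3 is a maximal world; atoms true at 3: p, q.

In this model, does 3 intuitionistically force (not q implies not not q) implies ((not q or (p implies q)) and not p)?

No

3 does not force (not q implies not not q) implies ((not q or (p implies q)) and not p): already at 3 itself, 3 forces not q implies not not q but 3 does not force (not q or (p implies q)) and not p.
3 does not force (not q or (p implies q)) and not p since 3 fails not p.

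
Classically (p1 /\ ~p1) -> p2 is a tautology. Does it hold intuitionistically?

Yes

This is an instance of ex falso quodlibet, which is intuitionistically derivable.
No world can force both p1 and ~p1, so the antecedent p1 /\ ~p1 is never forced and the implication holds vacuously at every world.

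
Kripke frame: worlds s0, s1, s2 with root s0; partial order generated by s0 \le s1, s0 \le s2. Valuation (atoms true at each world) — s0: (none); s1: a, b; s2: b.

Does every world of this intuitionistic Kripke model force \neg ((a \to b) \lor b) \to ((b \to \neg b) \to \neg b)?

Yes

s0 \Vdash \neg ((a \to b) \lor b) \to ((b \to \neg b) \to \neg b) vacuously: no world accessible from s0 forces the antecedent \neg ((a \to b) \lor b).
Since the root s0 forces \neg ((a \to b) \lor b) \to ((b \to \neg b) \to \neg b) and forcing is persistent (monotone upward), every world forces it.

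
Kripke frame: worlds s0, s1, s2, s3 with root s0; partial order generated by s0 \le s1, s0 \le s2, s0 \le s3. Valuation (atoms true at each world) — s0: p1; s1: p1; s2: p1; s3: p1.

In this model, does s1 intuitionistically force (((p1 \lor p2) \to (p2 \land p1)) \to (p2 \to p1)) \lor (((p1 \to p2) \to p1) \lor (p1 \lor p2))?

s1 \Vdash (((p1 \lor p2) \to (p2 \land p1)) \to (p2 \to p1)) \lor (((p1 \to p2) \to p1) \lor (p1 \lor p2)) via the disjunct ((p1 \lor p2) \to (p2 \land p1)) \to (p2 \to p1).

Yes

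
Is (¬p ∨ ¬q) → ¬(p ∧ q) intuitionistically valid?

This is a constructively valid De Morgan direction (disjunction of negations to negated conjunction), which is intuitionistically derivable.
If ¬p holds at a world then no accessible world forces p, hence none forces p ∧ q; likewise for ¬q.

Yes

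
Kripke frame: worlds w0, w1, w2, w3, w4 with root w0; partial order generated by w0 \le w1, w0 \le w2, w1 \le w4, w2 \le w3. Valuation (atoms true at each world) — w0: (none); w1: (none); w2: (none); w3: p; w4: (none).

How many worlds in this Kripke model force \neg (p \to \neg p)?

2

w0: does not force it — w0 \nVdash \neg (p \to \neg p) since w1 is accessible from w0 and w1 \Vdash p \to \neg p.
w1: does not force it — w1 \nVdash \neg (p \to \neg p) since w1 is accessible from w1 and w1 \Vdash p \to \neg p.
w2: forces it.
w3: forces it.
w4: does not force it — w4 \nVdash \neg (p \to \neg p) since w4 is accessible from w4 and w4 \Vdash p \to \neg p.
Worlds forcing the formula: {w2, w3}.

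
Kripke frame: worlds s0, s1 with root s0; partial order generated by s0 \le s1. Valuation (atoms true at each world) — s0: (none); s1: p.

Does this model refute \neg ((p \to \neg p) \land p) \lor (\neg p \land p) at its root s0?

No

s0 \Vdash \neg ((p \to \neg p) \land p) \lor (\neg p \land p) via the disjunct \neg ((p \to \neg p) \land p).
So the root s0 forces \neg ((p \to \neg p) \land p) \lor (\neg p \land p); the model is not a countermodel.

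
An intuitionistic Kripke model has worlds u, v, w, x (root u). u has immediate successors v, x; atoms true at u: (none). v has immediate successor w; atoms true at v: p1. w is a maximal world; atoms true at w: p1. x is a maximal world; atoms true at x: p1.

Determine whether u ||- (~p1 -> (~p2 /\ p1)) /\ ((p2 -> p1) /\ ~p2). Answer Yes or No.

u ||- (~p1 -> (~p2 /\ p1)) /\ ((p2 -> p1) /\ ~p2) since u forces both conjuncts.

Yes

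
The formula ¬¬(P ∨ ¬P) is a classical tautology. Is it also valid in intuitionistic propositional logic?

Yes

This is the double negation of excluded middle, which is intuitionistically derivable.
Assuming ¬(P ∨ ¬P): from P we'd get P ∨ ¬P, so ¬P; but then P ∨ ¬P again — contradiction. Hence ¬¬(P ∨ ¬P).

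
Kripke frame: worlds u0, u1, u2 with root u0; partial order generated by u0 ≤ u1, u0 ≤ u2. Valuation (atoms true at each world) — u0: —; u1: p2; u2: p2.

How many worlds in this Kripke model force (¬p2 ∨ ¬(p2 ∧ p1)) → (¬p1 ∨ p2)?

3

u0: forces it.
u1: forces it.
u2: forces it.
Worlds forcing the formula: {u0, u1, u2}.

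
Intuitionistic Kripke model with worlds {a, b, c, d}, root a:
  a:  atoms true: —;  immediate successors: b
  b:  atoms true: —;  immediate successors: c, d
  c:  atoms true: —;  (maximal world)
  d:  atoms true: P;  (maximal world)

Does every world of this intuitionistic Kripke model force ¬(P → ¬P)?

Not every world: a ⊮ ¬(P → ¬P).
a ⊮ ¬(P → ¬P) since c is accessible from a and c ⊩ P → ¬P.
c ⊩ P → ¬P vacuously: no world accessible from c forces the antecedent P.

No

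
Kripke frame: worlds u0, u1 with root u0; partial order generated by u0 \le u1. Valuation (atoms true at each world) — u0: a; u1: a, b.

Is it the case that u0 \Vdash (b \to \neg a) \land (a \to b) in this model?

No

u0 \nVdash (b \to \neg a) \land (a \to b) since u0 fails b \to \neg a.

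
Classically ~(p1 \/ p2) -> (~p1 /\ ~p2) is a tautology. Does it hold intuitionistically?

This is a constructively valid De Morgan direction (negated disjunction to conjunction of negations), which is intuitionistically derivable.
From ~(p1 \/ p2): if p1 held then p1 \/ p2 would, contradiction — so ~p1; similarly ~p2.

Yes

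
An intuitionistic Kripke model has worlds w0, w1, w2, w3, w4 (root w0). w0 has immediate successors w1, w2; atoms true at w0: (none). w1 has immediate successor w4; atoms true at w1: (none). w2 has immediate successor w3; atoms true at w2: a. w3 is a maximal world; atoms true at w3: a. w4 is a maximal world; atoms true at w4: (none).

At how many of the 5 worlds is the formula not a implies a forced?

w0: does not force it — w0 does not force not a implies a: at the accessible world w1, w1 forces not a but w1 does not force a.
w1: does not force it.
w2: forces it.
w3: forces it.
w4: does not force it.
Worlds forcing the formula: {w2, w3}.

2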